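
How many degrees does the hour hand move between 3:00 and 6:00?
The hour hand moves 0.5 degrees per minute.
Time elapsed: 6:00 - 3:00 = 180 minutes
Angular displacement: 180 x 0.5 = 90 degrees

Final answer: 90 degrees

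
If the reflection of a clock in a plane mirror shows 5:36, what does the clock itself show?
Reflection across the vertical (12-6) axis maps a hand at angle A degrees to (360 - A) degrees, which sends a reading of T minutes past 12:00 to (720 - T) minutes past 12:00.
Mirror reads 5:36 = 336 minutes past 12:00.
Actual time: (720 - 336) mod 720 = 384 minutes = 6:24.

Final answer: 6:24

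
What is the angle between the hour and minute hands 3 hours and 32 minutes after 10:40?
First find the time 3 hours and 32 minutes after 10:40.
Total minutes: 10 x 60 + 40 + 3 x 60 + 32 = 852.
852 mod 720 = 132 minutes = 2:12.
Now compute the angle at 2:12:
Hour hand: 2 x 30 + 12 x 0.5 = 66 degrees
Minute hand: 12 x 6 = 72 degrees
Difference: |66 - 72| = 6 degrees
The angle is 6 degrees

Final answer: 6 degrees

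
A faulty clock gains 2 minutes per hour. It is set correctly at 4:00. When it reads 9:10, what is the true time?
For every 60 true minutes, the faulty clock advances 62 minutes, so 1 faulty-clock minute corresponds to 60/62 true minutes.
From 4:00 to 9:10 on the faulty dial is 310 minutes.
True elapsed: 310 x 60/62 = 300 minutes = 5 hours.
True time: 4:00 + 5 hours = 9:00.

Final answer: 9:00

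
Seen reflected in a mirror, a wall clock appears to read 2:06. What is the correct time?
Reflection across the vertical (12-6) axis maps a hand at angle A degrees to (360 - A) degrees, which sends a reading of T minutes past 12:00 to (720 - T) minutes past 12:00.
Mirror reads 2:06 = 126 minutes past 12:00.
Actual time: (720 - 126) mod 720 = 594 minutes = 9:54.

Final answer: 9:54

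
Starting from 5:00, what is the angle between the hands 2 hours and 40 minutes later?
First find the time 2 hours and 40 minutes after 5:00.
Total minutes: 5 x 60 + 0 + 2 x 60 + 40 = 460.
460 mod 720 = 460 minutes = 7:40.
Now compute the angle at 7:40:
Hour hand: 7 x 30 + 40 x 0.5 = 230 degrees
Minute hand: 40 x 6 = 240 degrees
Difference: |230 - 240| = 10 degrees
The angle is 10 degrees

Final answer: 10 degrees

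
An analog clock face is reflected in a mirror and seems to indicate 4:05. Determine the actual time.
Reflection across the vertical (12-6) axis maps a hand at angle A degrees to (360 - A) degrees, which sends a reading of T minutes past 12:00 to (720 - T) minutes past 12:00.
Mirror reads 4:05 = 245 minutes past 12:00.
Actual time: (720 - 245) mod 720 = 475 minutes = 7:55.

Final answer: 7:55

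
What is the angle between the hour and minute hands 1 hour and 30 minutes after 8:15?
First find the time 1 hour and 30 minutes after 8:15.
Total minutes: 8 x 60 + 15 + 1 x 60 + 30 = 585.
585 mod 720 = 585 minutes = 9:45.
Now compute the angle at 9:45:
Hour hand: 9 x 30 + 45 x 0.5 = 292.5 degrees
Minute hand: 45 x 6 = 270 degrees
Difference: |292.5 - 270| = 22.5 degrees
The angle is 22.5 degrees

Final answer: 22.5 degrees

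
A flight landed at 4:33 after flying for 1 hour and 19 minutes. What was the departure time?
Starting time: 4:33 = 273 total minutes past 12:00
Subtracting: 1 hour and 19 minutes = 79 minutes
273 - 79 = 194 minutes
= 3 hours and 14 minutes past 12:00 = 3:14

Final answer: 3:14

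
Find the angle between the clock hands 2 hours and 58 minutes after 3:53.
First find the time 2 hours and 58 minutes after 3:53.
Total minutes: 3 x 60 + 53 + 2 x 60 + 58 = 411.
411 mod 720 = 411 minutes = 6:51.
Now compute the angle at 6:51:
Hour hand: 6 x 30 + 51 x 0.5 = 205.5 degrees
Minute hand: 51 x 6 = 306 degrees
Difference: |205.5 - 306| = 100.5 degrees
The angle is 100.5 degrees

Final answer: 100.5 degrees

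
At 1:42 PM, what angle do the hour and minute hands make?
Hour hand position: 1 x 30 + 42 x 0.5 = 51 degrees
Minute hand position: 42 x 6 = 252 degrees
Difference: |51 - 252| = 201 degrees
Since 201 > 180, the smaller angle is 360 - 201 = 159 degrees

Final answer: 159 degrees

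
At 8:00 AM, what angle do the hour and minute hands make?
Hour hand position: 8 x 30 + 0 x 0.5 = 240 degrees
Minute hand position: 0 x 6 = 0 degrees
Difference: |240 - 0| = 240 degrees
Since 240 > 180, the smaller angle is 360 - 240 = 120 degrees

Final answer: 120 degrees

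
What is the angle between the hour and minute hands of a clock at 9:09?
Hour hand position: 9 x 30 + 9 x 0.5 = 274.5 degrees
Minute hand position: 9 x 6 = 54 degrees
Difference: |274.5 - 54| = 220.5 degrees
Since 220.5 > 180, the smaller angle is 360 - 220.5 = 139.5 degrees

Final answer: 139.5 degrees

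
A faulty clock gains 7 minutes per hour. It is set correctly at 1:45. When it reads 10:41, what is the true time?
For every 60 true minutes, the faulty clock advances 67 minutes, so 1 faulty-clock minute corresponds to 60/67 true minutes.
From 1:45 to 10:41 on the faulty dial is 536 minutes.
True elapsed: 536 x 60/67 = 480 minutes = 8 hours.
True time: 1:45 + 8 hours = 9:45.

Final answer: 9:45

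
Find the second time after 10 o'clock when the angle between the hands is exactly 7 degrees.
At t minutes past 10:00, the hour hand is at 30 x 10 + 0.5t degrees and the minute hand is at 6t degrees.
The smaller angle between them is 7 degrees when |30H - 5.5t| = 7 or |30H - 5.5t| = 353.
With H = 10, solve 30 x 10 - 5.5t = +/- target for each target:
  t = (30 x 10 - 7) / 5.5 = 53.27
  t = (30 x 10 + 7) / 5.5 = 55.82
  t = (30 x 10 - 353) / 5.5 = -9.64 (outside (0, 60))
  t = (30 x 10 + 353) / 5.5 = 118.73 (outside (0, 60))
Valid solutions in (0, 60): {53.27, 55.82} minutes.
The second occurrence is t = 55.82 minutes.
The hands form a 7-degree angle at 55.82 minutes past 10:00.

Final answer: 55.82 minutes past 10:00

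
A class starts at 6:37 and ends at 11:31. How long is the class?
From 6:37 to 11:31:
(11 x 60 + 31) - (6 x 60 + 37) = 691 - 397 = 294 minutes
= 4 hours and 54 minutes

Final answer: 4 hours and 54 minutes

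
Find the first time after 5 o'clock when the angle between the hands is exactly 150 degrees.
At t minutes past 5:00, the hour hand is at 30 x 5 + 0.5t degrees and the minute hand is at 6t degrees.
The smaller angle between them is 150 degrees when |30H - 5.5t| = 150 or |30H - 5.5t| = 210.
With H = 5, solve 30 x 5 - 5.5t = +/- target for each target:
  t = (30 x 5 - 150) / 5.5 = 0 (outside (0, 60))
  t = (30 x 5 + 150) / 5.5 = 54.55
  t = (30 x 5 - 210) / 5.5 = -10.91 (outside (0, 60))
  t = (30 x 5 + 210) / 5.5 = 65.45 (outside (0, 60))
Valid solutions in (0, 60): {54.55} minutes.
The first occurrence is t = 54.55 minutes.
The hands form a 150-degree angle at 54.55 minutes past 5:00.

Final answer: 54.55 minutes past 5:00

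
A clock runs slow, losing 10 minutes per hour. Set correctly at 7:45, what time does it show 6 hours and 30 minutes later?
For every 60 true minutes, the faulty clock advances 60 - 10 = 50 minutes.
True elapsed: 6 hours and 30 minutes = 390 minutes.
Faulty clock advances: 390 x 50/60 = 325 minutes (drift: 65 minutes behind).
Shown time: 7:45 + 325 minutes = 1:10.

Final answer: 1:10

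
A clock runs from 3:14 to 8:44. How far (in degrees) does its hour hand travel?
The hour hand moves 0.5 degrees per minute.
Time elapsed: 8:44 - 3:14 = 330 minutes
Angular displacement: 330 x 0.5 = 165 degrees

Final answer: 165 degrees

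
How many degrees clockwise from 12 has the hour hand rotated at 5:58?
The hour hand moves 30 degrees per hour and 0.5 degrees per minute.
At 5:58: (5) x 30 + 58 x 0.5 = 150 + 29 = 179 degrees

Final answer: 179 degrees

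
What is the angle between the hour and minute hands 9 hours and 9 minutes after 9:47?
First find the time 9 hours and 9 minutes after 9:47.
Total minutes: 9 x 60 + 47 + 9 x 60 + 9 = 1136.
1136 mod 720 = 416 minutes = 6:56.
Now compute the angle at 6:56:
Hour hand: 6 x 30 + 56 x 0.5 = 208 degrees
Minute hand: 56 x 6 = 336 degrees
Difference: |208 - 336| = 128 degrees
The angle is 128 degrees

Final answer: 128 degrees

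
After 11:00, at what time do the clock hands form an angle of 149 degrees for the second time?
At t minutes past 11:00, the hour hand is at 30 x 11 + 0.5t degrees and the minute hand is at 6t degrees.
The smaller angle between them is 149 degrees when |30H - 5.5t| = 149 or |30H - 5.5t| = 211.
With H = 11, solve 30 x 11 - 5.5t = +/- target for each target:
  t = (30 x 11 - 149) / 5.5 = 32.91
  t = (30 x 11 + 149) / 5.5 = 87.09 (outside (0, 60))
  t = (30 x 11 - 211) / 5.5 = 21.64
  t = (30 x 11 + 211) / 5.5 = 98.36 (outside (0, 60))
Valid solutions in (0, 60): {21.64, 32.91} minutes.
The second occurrence is t = 32.91 minutes.
The hands form a 149-degree angle at 32.91 minutes past 11:00.

Final answer: 32.91 minutes past 11:00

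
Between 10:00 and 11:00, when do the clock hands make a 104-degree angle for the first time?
At t minutes past 10:00, the hour hand is at 30 x 10 + 0.5t degrees and the minute hand is at 6t degrees.
The smaller angle between them is 104 degrees when |30H - 5.5t| = 104 or |30H - 5.5t| = 256.
With H = 10, solve 30 x 10 - 5.5t = +/- target for each target:
  t = (30 x 10 - 104) / 5.5 = 35.64
  t = (30 x 10 + 104) / 5.5 = 73.45 (outside (0, 60))
  t = (30 x 10 - 256) / 5.5 = 8
  t = (30 x 10 + 256) / 5.5 = 101.09 (outside (0, 60))
Valid solutions in (0, 60): {8, 35.64} minutes.
The first occurrence is t = 8 minutes.
The hands form a 104-degree angle at 8 minutes past 10:00.

Final answer: 8 minutes past 10:00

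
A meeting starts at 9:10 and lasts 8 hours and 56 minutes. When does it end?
Starting time: 9:10
Adding 56 minutes to 10 minutes: 10 + 56 = 66 minutes = 1 hour and 6 minutes
Adding 8 hours: 9 + 8 + 1 (carry) = 18 - 12 = 6
Final time: 6:06

Final answer: 6:06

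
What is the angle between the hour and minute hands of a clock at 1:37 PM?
Hour hand position: 1 x 30 + 37 x 0.5 = 48.5 degrees
Minute hand position: 37 x 6 = 222 degrees
Difference: |48.5 - 222| = 173.5 degrees
The angle between the hands is 173.5 degrees

Final answer: 173.5 degrees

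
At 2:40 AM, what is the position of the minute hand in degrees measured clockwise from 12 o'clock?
The minute hand moves 6 degrees per minute.
At 2:40: 40 x 6 = 240 degrees

Final answer: 240 degrees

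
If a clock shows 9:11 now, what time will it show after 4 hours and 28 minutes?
Starting time: 9:11
Adding 28 minutes to 11 minutes: 11 + 28 = 39 minutes
Adding 4 hours: 9 + 4 = 13 - 12 = 1
Final time: 1:39

Final answer: 1:39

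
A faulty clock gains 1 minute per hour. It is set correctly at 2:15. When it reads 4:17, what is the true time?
For every 60 true minutes, the faulty clock advances 61 minutes, so 1 faulty-clock minute corresponds to 60/61 true minutes.
From 2:15 to 4:17 on the faulty dial is 122 minutes.
True elapsed: 122 x 60/61 = 120 minutes = 2 hours.
True time: 2:15 + 2 hours = 4:15.

Final answer: 4:15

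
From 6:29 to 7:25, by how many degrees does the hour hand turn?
The hour hand moves 0.5 degrees per minute.
Time elapsed: 7:25 - 6:29 = 56 minutes
Angular displacement: 56 x 0.5 = 28 degrees

Final answer: 28 degrees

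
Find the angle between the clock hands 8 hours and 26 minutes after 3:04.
First find the time 8 hours and 26 minutes after 3:04.
Total minutes: 3 x 60 + 4 + 8 x 60 + 26 = 690.
690 mod 720 = 690 minutes = 11:30.
Now compute the angle at 11:30:
Hour hand: 11 x 30 + 30 x 0.5 = 345 degrees
Minute hand: 30 x 6 = 180 degrees
Difference: |345 - 180| = 165 degrees
The angle is 165 degrees

Final answer: 165 degrees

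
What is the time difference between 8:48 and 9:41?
From 8:48 to 9:41:
(9 x 60 + 41) - (8 x 60 + 48) = 581 - 528 = 53 minutes
= 53 minutes

Final answer: 53 minutes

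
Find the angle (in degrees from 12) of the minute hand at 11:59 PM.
The minute hand moves 6 degrees per minute.
At 11:59: 59 x 6 = 354 degrees

Final answer: 354 degrees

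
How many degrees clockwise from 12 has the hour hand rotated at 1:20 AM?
The hour hand moves 30 degrees per hour and 0.5 degrees per minute.
At 1:20: (1) x 30 + 20 x 0.5 = 30 + 10 = 40 degrees

Final answer: 40 degrees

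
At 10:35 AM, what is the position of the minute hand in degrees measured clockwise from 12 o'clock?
The minute hand moves 6 degrees per minute.
At 10:35: 35 x 6 = 210 degrees

Final answer: 210 degrees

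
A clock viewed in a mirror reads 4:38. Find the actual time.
Reflection across the vertical (12-6) axis maps a hand at angle A degrees to (360 - A) degrees, which sends a reading of T minutes past 12:00 to (720 - T) minutes past 12:00.
Mirror reads 4:38 = 278 minutes past 12:00.
Actual time: (720 - 278) mod 720 = 442 minutes = 7:22.

Final answer: 7:22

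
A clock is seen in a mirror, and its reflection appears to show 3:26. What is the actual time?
Reflection across the vertical (12-6) axis maps a hand at angle A degrees to (360 - A) degrees, which sends a reading of T minutes past 12:00 to (720 - T) minutes past 12:00.
Mirror reads 3:26 = 206 minutes past 12:00.
Actual time: (720 - 206) mod 720 = 514 minutes = 8:34.

Final answer: 8:34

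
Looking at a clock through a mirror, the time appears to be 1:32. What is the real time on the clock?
Reflection across the vertical (12-6) axis maps a hand at angle A degrees to (360 - A) degrees, which sends a reading of T minutes past 12:00 to (720 - T) minutes past 12:00.
Mirror reads 1:32 = 92 minutes past 12:00.
Actual time: (720 - 92) mod 720 = 628 minutes = 10:28.

Final answer: 10:28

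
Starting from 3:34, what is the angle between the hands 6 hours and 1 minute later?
First find the time 6 hours and 1 minute after 3:34.
Total minutes: 3 x 60 + 34 + 6 x 60 + 1 = 575.
575 mod 720 = 575 minutes = 9:35.
Now compute the angle at 9:35:
Hour hand: 9 x 30 + 35 x 0.5 = 287.5 degrees
Minute hand: 35 x 6 = 210 degrees
Difference: |287.5 - 210| = 77.5 degrees
The angle is 77.5 degrees

Final answer: 77.5 degrees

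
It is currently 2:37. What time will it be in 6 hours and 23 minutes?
Starting time: 2:37
Adding 23 minutes to 37 minutes: 37 + 23 = 60 minutes = 1 hour
Adding 6 hours: 2 + 6 + 1 (carry) = 9
Final time: 9:00

Final answer: 9:00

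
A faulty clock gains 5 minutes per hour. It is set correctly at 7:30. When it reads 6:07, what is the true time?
For every 60 true minutes, the faulty clock advances 65 minutes, so 1 faulty-clock minute corresponds to 60/65 true minutes.
From 7:30 to 6:07 on the faulty dial is 637 minutes.
True elapsed: 637 x 60/65 = 588 minutes = 9 hours and 48 minutes.
True time: 7:30 + 9 hours and 48 minutes = 5:18.

Final answer: 5:18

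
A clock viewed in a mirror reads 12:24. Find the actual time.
Reflection across the vertical (12-6) axis maps a hand at angle A degrees to (360 - A) degrees, which sends a reading of T minutes past 12:00 to (720 - T) minutes past 12:00.
Mirror reads 12:24 = 24 minutes past 12:00.
Actual time: (720 - 24) mod 720 = 696 minutes = 11:36.

Final answer: 11:36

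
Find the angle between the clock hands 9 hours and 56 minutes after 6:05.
First find the time 9 hours and 56 minutes after 6:05.
Total minutes: 6 x 60 + 5 + 9 x 60 + 56 = 961.
961 mod 720 = 241 minutes = 4:01.
Now compute the angle at 4:01:
Hour hand: 4 x 30 + 1 x 0.5 = 120.5 degrees
Minute hand: 1 x 6 = 6 degrees
Difference: |120.5 - 6| = 114.5 degrees
The angle is 114.5 degrees

Final answer: 114.5 degrees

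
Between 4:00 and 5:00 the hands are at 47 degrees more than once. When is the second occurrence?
At t minutes past 4:00, the hour hand is at 30 x 4 + 0.5t degrees and the minute hand is at 6t degrees.
The smaller angle between them is 47 degrees when |30H - 5.5t| = 47 or |30H - 5.5t| = 313.
With H = 4, solve 30 x 4 - 5.5t = +/- target for each target:
  t = (30 x 4 - 47) / 5.5 = 13.27
  t = (30 x 4 + 47) / 5.5 = 30.36
  t = (30 x 4 - 313) / 5.5 = -35.09 (outside (0, 60))
  t = (30 x 4 + 313) / 5.5 = 78.73 (outside (0, 60))
Valid solutions in (0, 60): {13.27, 30.36} minutes.
The second occurrence is t = 30.36 minutes.
The hands form a 47-degree angle at 30.36 minutes past 4:00.

Final answer: 30.36 minutes past 4:00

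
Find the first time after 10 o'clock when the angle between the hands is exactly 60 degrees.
At t minutes past 10:00, the hour hand is at 30 x 10 + 0.5t degrees and the minute hand is at 6t degrees.
The smaller angle between them is 60 degrees when |30H - 5.5t| = 60 or |30H - 5.5t| = 300.
With H = 10, solve 30 x 10 - 5.5t = +/- target for each target:
  t = (30 x 10 - 60) / 5.5 = 43.64
  t = (30 x 10 + 60) / 5.5 = 65.45 (outside (0, 60))
  t = (30 x 10 - 300) / 5.5 = 0 (outside (0, 60))
  t = (30 x 10 + 300) / 5.5 = 109.09 (outside (0, 60))
Valid solutions in (0, 60): {43.64} minutes.
The first occurrence is t = 43.64 minutes.
The hands form a 60-degree angle at 43.64 minutes past 10:00.

Final answer: 43.64 minutes past 10:00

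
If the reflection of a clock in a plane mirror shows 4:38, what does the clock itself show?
Reflection across the vertical (12-6) axis maps a hand at angle A degrees to (360 - A) degrees, which sends a reading of T minutes past 12:00 to (720 - T) minutes past 12:00.
Mirror reads 4:38 = 278 minutes past 12:00.
Actual time: (720 - 278) mod 720 = 442 minutes = 7:22.

Final answer: 7:22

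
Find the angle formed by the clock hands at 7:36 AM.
Hour hand position: 7 x 30 + 36 x 0.5 = 228 degrees
Minute hand position: 36 x 6 = 216 degrees
Difference: |228 - 216| = 12 degrees
The angle between the hands is 12 degrees

Final answer: 12 degrees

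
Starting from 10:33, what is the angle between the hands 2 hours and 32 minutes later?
First find the time 2 hours and 32 minutes after 10:33.
Total minutes: 10 x 60 + 33 + 2 x 60 + 32 = 785.
785 mod 720 = 65 minutes = 1:05.
Now compute the angle at 1:05:
Hour hand: 1 x 30 + 5 x 0.5 = 32.5 degrees
Minute hand: 5 x 6 = 30 degrees
Difference: |32.5 - 30| = 2.5 degrees
The angle is 2.5 degrees

Final answer: 2.5 degrees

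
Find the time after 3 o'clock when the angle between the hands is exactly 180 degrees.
For hands to be 180 degrees apart: |30H - 5.5t| = 180
With H = 3: t = (30 x 3 + 180)/5.5 = 49.09 or t = (30 x 3 - 180)/5.5 = -16.36
First valid solution (0 < t < 60): t = 49.09 minutes
The hands are opposite at 49.09 minutes past 3:00.

Final answer: 49.09 minutes past 3:00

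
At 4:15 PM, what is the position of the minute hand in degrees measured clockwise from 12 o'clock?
The minute hand moves 6 degrees per minute.
At 4:15: 15 x 6 = 90 degrees

Final answer: 90 degrees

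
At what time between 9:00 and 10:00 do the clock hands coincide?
The minute hand gains 5.5 degrees per minute on the hour hand.
At 9:00, the hour hand is at 270 degrees and the minute hand is at 0 degrees.
The gap is 270 degrees. Time to close: 270/5.5 = 60 x 9/11 = 49.09 minutes.
The hands overlap at 49.09 minutes past 9:00.

Final answer: 49.09 minutes past 9:00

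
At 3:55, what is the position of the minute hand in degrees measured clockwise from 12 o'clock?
The minute hand moves 6 degrees per minute.
At 3:55: 55 x 6 = 330 degrees

Final answer: 330 degrees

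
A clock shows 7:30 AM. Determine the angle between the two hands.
Hour hand position: 7 x 30 + 30 x 0.5 = 225 degrees
Minute hand position: 30 x 6 = 180 degrees
Difference: |225 - 180| = 45 degrees
The angle between the hands is 45 degrees

Final answer: 45 degrees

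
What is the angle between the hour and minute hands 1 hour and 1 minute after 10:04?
First find the time 1 hour and 1 minute after 10:04.
Total minutes: 10 x 60 + 4 + 1 x 60 + 1 = 665.
665 mod 720 = 665 minutes = 11:05.
Now compute the angle at 11:05:
Hour hand: 11 x 30 + 5 x 0.5 = 332.5 degrees
Minute hand: 5 x 6 = 30 degrees
Difference: |332.5 - 30| = 302.5 degrees
Smaller angle: 360 - 302.5 = 57.5 degrees

Final answer: 57.5 degrees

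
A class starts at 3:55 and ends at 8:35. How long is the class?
From 3:55 to 8:35:
(8 x 60 + 35) - (3 x 60 + 55) = 515 - 235 = 280 minutes
= 4 hours and 40 minutes

Final answer: 4 hours and 40 minutes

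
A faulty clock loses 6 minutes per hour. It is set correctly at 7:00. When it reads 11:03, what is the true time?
For every 60 true minutes, the faulty clock advances 54 minutes, so 1 faulty-clock minute corresponds to 60/54 true minutes.
From 7:00 to 11:03 on the faulty dial is 243 minutes.
True elapsed: 243 x 60/54 = 270 minutes = 4 hours and 30 minutes.
True time: 7:00 + 4 hours and 30 minutes = 11:30.

Final answer: 11:30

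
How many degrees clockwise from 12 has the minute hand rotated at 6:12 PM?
The minute hand moves 6 degrees per minute.
At 6:12: 12 x 6 = 72 degrees

Final answer: 72 degrees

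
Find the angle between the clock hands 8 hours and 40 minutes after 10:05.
First find the time 8 hours and 40 minutes after 10:05.
Total minutes: 10 x 60 + 5 + 8 x 60 + 40 = 1125.
1125 mod 720 = 405 minutes = 6:45.
Now compute the angle at 6:45:
Hour hand: 6 x 30 + 45 x 0.5 = 202.5 degrees
Minute hand: 45 x 6 = 270 degrees
Difference: |202.5 - 270| = 67.5 degrees
The angle is 67.5 degrees

Final answer: 67.5 degrees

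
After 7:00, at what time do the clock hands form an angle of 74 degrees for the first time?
At t minutes past 7:00, the hour hand is at 30 x 7 + 0.5t degrees and the minute hand is at 6t degrees.
The smaller angle between them is 74 degrees when |30H - 5.5t| = 74 or |30H - 5.5t| = 286.
With H = 7, solve 30 x 7 - 5.5t = +/- target for each target:
  t = (30 x 7 - 74) / 5.5 = 24.73
  t = (30 x 7 + 74) / 5.5 = 51.64
  t = (30 x 7 - 286) / 5.5 = -13.82 (outside (0, 60))
  t = (30 x 7 + 286) / 5.5 = 90.18 (outside (0, 60))
Valid solutions in (0, 60): {24.73, 51.64} minutes.
The first occurrence is t = 24.73 minutes.
The hands form a 74-degree angle at 24.73 minutes past 7:00.

Final answer: 24.73 minutes past 7:00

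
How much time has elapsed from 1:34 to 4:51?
From 1:34 to 4:51:
(4 x 60 + 51) - (1 x 60 + 34) = 291 - 94 = 197 minutes
= 3 hours and 17 minutes

Final answer: 3 hours and 17 minutes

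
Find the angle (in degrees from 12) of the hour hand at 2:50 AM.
The hour hand moves 30 degrees per hour and 0.5 degrees per minute.
At 2:50: (2) x 30 + 50 x 0.5 = 60 + 25 = 85 degrees

Final answer: 85 degrees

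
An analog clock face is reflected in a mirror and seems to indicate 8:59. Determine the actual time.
Reflection across the vertical (12-6) axis maps a hand at angle A degrees to (360 - A) degrees, which sends a reading of T minutes past 12:00 to (720 - T) minutes past 12:00.
Mirror reads 8:59 = 539 minutes past 12:00.
Actual time: (720 - 539) mod 720 = 181 minutes = 3:01.

Final answer: 3:01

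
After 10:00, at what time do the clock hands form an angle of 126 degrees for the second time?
At t minutes past 10:00, the hour hand is at 30 x 10 + 0.5t degrees and the minute hand is at 6t degrees.
The smaller angle between them is 126 degrees when |30H - 5.5t| = 126 or |30H - 5.5t| = 234.
With H = 10, solve 30 x 10 - 5.5t = +/- target for each target:
  t = (30 x 10 - 126) / 5.5 = 31.64
  t = (30 x 10 + 126) / 5.5 = 77.45 (outside (0, 60))
  t = (30 x 10 - 234) / 5.5 = 12
  t = (30 x 10 + 234) / 5.5 = 97.09 (outside (0, 60))
Valid solutions in (0, 60): {12, 31.64} minutes.
The second occurrence is t = 31.64 minutes.
The hands form a 126-degree angle at 31.64 minutes past 10:00.

Final answer: 31.64 minutes past 10:00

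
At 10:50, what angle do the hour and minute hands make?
Hour hand position: 10 x 30 + 50 x 0.5 = 325 degrees
Minute hand position: 50 x 6 = 300 degrees
Difference: |325 - 300| = 25 degrees
The angle between the hands is 25 degrees

Final answer: 25 degrees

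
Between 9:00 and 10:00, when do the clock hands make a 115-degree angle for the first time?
At t minutes past 9:00, the hour hand is at 30 x 9 + 0.5t degrees and the minute hand is at 6t degrees.
The smaller angle between them is 115 degrees when |30H - 5.5t| = 115 or |30H - 5.5t| = 245.
With H = 9, solve 30 x 9 - 5.5t = +/- target for each target:
  t = (30 x 9 - 115) / 5.5 = 28.18
  t = (30 x 9 + 115) / 5.5 = 70 (outside (0, 60))
  t = (30 x 9 - 245) / 5.5 = 4.55
  t = (30 x 9 + 245) / 5.5 = 93.64 (outside (0, 60))
Valid solutions in (0, 60): {4.55, 28.18} minutes.
The first occurrence is t = 4.55 minutes.
The hands form a 115-degree angle at 4.55 minutes past 9:00.

Final answer: 4.55 minutes past 9:00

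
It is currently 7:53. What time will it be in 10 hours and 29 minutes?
Starting time: 7:53
Adding 29 minutes to 53 minutes: 53 + 29 = 82 minutes = 1 hour and 22 minutes
Adding 10 hours: 7 + 10 + 1 (carry) = 18 - 12 = 6
Final time: 6:22

Final answer: 6:22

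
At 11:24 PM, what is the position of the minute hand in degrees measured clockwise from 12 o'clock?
The minute hand moves 6 degrees per minute.
At 11:24: 24 x 6 = 144 degrees

Final answer: 144 degrees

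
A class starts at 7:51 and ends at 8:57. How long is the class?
From 7:51 to 8:57:
(8 x 60 + 57) - (7 x 60 + 51) = 537 - 471 = 66 minutes
= 1 hour and 6 minutes

Final answer: 1 hour and 6 minutes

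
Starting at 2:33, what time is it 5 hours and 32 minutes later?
Starting time: 2:33
Adding 32 minutes to 33 minutes: 33 + 32 = 65 minutes = 1 hour and 5 minutes
Adding 5 hours: 2 + 5 + 1 (carry) = 8
Final time: 8:05

Final answer: 8:05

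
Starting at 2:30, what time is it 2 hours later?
Starting time: 2:30
Adding 0 minutes to 30 minutes: 30 + 0 = 30 minutes
Adding 2 hours: 2 + 2 = 4
Final time: 4:30

Final answer: 4:30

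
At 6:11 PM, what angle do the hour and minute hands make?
Hour hand position: 6 x 30 + 11 x 0.5 = 185.5 degrees
Minute hand position: 11 x 6 = 66 degrees
Difference: |185.5 - 66| = 119.5 degrees
The angle between the hands is 119.5 degrees

Final answer: 119.5 degrees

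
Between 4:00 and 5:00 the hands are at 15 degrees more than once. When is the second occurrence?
At t minutes past 4:00, the hour hand is at 30 x 4 + 0.5t degrees and the minute hand is at 6t degrees.
The smaller angle between them is 15 degrees when |30H - 5.5t| = 15 or |30H - 5.5t| = 345.
With H = 4, solve 30 x 4 - 5.5t = +/- target for each target:
  t = (30 x 4 - 15) / 5.5 = 19.09
  t = (30 x 4 + 15) / 5.5 = 24.55
  t = (30 x 4 - 345) / 5.5 = -40.91 (outside (0, 60))
  t = (30 x 4 + 345) / 5.5 = 84.55 (outside (0, 60))
Valid solutions in (0, 60): {19.09, 24.55} minutes.
The second occurrence is t = 24.55 minutes.
The hands form a 15-degree angle at 24.55 minutes past 4:00.

Final answer: 24.55 minutes past 4:00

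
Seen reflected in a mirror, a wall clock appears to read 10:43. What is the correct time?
Reflection across the vertical (12-6) axis maps a hand at angle A degrees to (360 - A) degrees, which sends a reading of T minutes past 12:00 to (720 - T) minutes past 12:00.
Mirror reads 10:43 = 643 minutes past 12:00.
Actual time: (720 - 643) mod 720 = 77 minutes = 1:17.

Final answer: 1:17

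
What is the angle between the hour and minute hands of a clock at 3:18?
Hour hand position: 3 x 30 + 18 x 0.5 = 99 degrees
Minute hand position: 18 x 6 = 108 degrees
Difference: |99 - 108| = 9 degrees
The angle between the hands is 9 degrees

Final answer: 9 degrees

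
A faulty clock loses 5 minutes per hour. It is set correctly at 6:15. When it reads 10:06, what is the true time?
For every 60 true minutes, the faulty clock advances 55 minutes, so 1 faulty-clock minute corresponds to 60/55 true minutes.
From 6:15 to 10:06 on the faulty dial is 231 minutes.
True elapsed: 231 x 60/55 = 252 minutes = 4 hours and 12 minutes.
True time: 6:15 + 4 hours and 12 minutes = 10:27.

Final answer: 10:27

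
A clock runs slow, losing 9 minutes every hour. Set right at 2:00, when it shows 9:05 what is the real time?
For every 60 true minutes, the faulty clock advances 51 minutes, so 1 faulty-clock minute corresponds to 60/51 true minutes.
From 2:00 to 9:05 on the faulty dial is 425 minutes.
True elapsed: 425 x 60/51 = 500 minutes = 8 hours and 20 minutes.
True time: 2:00 + 8 hours and 20 minutes = 10:20.

Final answer: 10:20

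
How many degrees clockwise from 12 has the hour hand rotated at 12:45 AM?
The hour hand moves 30 degrees per hour and 0.5 degrees per minute.
At 12:45: (0) x 30 + 45 x 0.5 = 0 + 22.5 = 22.5 degrees

Final answer: 22.5 degrees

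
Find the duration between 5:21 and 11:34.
From 5:21 to 11:34:
(11 x 60 + 34) - (5 x 60 + 21) = 694 - 321 = 373 minutes
= 6 hours and 13 minutes

Final answer: 6 hours and 13 minutes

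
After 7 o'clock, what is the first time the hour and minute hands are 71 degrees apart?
At t minutes past 7:00, the hour hand is at 30 x 7 + 0.5t degrees and the minute hand is at 6t degrees.
The smaller angle between them is 71 degrees when |30H - 5.5t| = 71 or |30H - 5.5t| = 289.
With H = 7, solve 30 x 7 - 5.5t = +/- target for each target:
  t = (30 x 7 - 71) / 5.5 = 25.27
  t = (30 x 7 + 71) / 5.5 = 51.09
  t = (30 x 7 - 289) / 5.5 = -14.36 (outside (0, 60))
  t = (30 x 7 + 289) / 5.5 = 90.73 (outside (0, 60))
Valid solutions in (0, 60): {25.27, 51.09} minutes.
The first occurrence is t = 25.27 minutes.
The hands form a 71-degree angle at 25.27 minutes past 7:00.

Final answer: 25.27 minutes past 7:00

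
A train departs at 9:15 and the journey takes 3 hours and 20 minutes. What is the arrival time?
Starting time: 9:15
Adding 20 minutes to 15 minutes: 15 + 20 = 35 minutes
Adding 3 hours: 9 + 3 = 12
Final time: 12:35

Final answer: 12:35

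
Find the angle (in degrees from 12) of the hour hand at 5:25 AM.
The hour hand moves 30 degrees per hour and 0.5 degrees per minute.
At 5:25: (5) x 30 + 25 x 0.5 = 150 + 12.5 = 162.5 degrees

Final answer: 162.5 degrees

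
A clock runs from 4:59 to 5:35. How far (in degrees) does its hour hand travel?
The hour hand moves 0.5 degrees per minute.
Time elapsed: 5:35 - 4:59 = 36 minutes
Angular displacement: 36 x 0.5 = 18 degrees

Final answer: 18 degrees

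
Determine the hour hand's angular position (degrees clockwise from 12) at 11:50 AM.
The hour hand moves 30 degrees per hour and 0.5 degrees per minute.
At 11:50: (11) x 30 + 50 x 0.5 = 330 + 25 = 355 degrees

Final answer: 355 degrees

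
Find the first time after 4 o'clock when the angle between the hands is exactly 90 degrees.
At t minutes past 4:00, the hour hand is at 30 x 4 + 0.5t degrees and the minute hand is at 6t degrees.
The smaller angle between them is 90 degrees when |30H - 5.5t| = 90 or |30H - 5.5t| = 270.
With H = 4, solve 30 x 4 - 5.5t = +/- target for each target:
  t = (30 x 4 - 90) / 5.5 = 5.45
  t = (30 x 4 + 90) / 5.5 = 38.18
  t = (30 x 4 - 270) / 5.5 = -27.27 (outside (0, 60))
  t = (30 x 4 + 270) / 5.5 = 70.91 (outside (0, 60))
Valid solutions in (0, 60): {5.45, 38.18} minutes.
The first occurrence is t = 5.45 minutes.
The hands form a 90-degree angle at 5.45 minutes past 4:00.

Final answer: 5.45 minutes past 4:00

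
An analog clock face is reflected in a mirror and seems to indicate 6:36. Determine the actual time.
Reflection across the vertical (12-6) axis maps a hand at angle A degrees to (360 - A) degrees, which sends a reading of T minutes past 12:00 to (720 - T) minutes past 12:00.
Mirror reads 6:36 = 396 minutes past 12:00.
Actual time: (720 - 396) mod 720 = 324 minutes = 5:24.

Final answer: 5:24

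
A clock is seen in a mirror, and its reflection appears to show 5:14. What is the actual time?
Reflection across the vertical (12-6) axis maps a hand at angle A degrees to (360 - A) degrees, which sends a reading of T minutes past 12:00 to (720 - T) minutes past 12:00.
Mirror reads 5:14 = 314 minutes past 12:00.
Actual time: (720 - 314) mod 720 = 406 minutes = 6:46.

Final answer: 6:46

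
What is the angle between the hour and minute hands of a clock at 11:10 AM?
Hour hand position: 11 x 30 + 10 x 0.5 = 335 degrees
Minute hand position: 10 x 6 = 60 degrees
Difference: |335 - 60| = 275 degrees
Since 275 > 180, the smaller angle is 360 - 275 = 85 degrees

Final answer: 85 degrees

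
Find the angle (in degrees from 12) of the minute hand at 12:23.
The minute hand moves 6 degrees per minute.
At 12:23: 23 x 6 = 138 degrees

Final answer: 138 degrees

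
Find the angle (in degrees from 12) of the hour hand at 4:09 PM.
The hour hand moves 30 degrees per hour and 0.5 degrees per minute.
At 4:09: (4) x 30 + 9 x 0.5 = 120 + 4.5 = 124.5 degrees

Final answer: 124.5 degrees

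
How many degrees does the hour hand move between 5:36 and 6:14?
The hour hand moves 0.5 degrees per minute.
Time elapsed: 6:14 - 5:36 = 38 minutes
Angular displacement: 38 x 0.5 = 19 degrees

Final answer: 19 degrees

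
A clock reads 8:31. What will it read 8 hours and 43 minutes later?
Starting time: 8:31
Adding 43 minutes to 31 minutes: 31 + 43 = 74 minutes = 1 hour and 14 minutes
Adding 8 hours: 8 + 8 + 1 (carry) = 17 - 12 = 5
Final time: 5:14

Final answer: 5:14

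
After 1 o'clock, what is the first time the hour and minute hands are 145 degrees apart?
At t minutes past 1:00, the hour hand is at 30 x 1 + 0.5t degrees and the minute hand is at 6t degrees.
The smaller angle between them is 145 degrees when |30H - 5.5t| = 145 or |30H - 5.5t| = 215.
With H = 1, solve 30 x 1 - 5.5t = +/- target for each target:
  t = (30 x 1 - 145) / 5.5 = -20.91 (outside (0, 60))
  t = (30 x 1 + 145) / 5.5 = 31.82
  t = (30 x 1 - 215) / 5.5 = -33.64 (outside (0, 60))
  t = (30 x 1 + 215) / 5.5 = 44.55
Valid solutions in (0, 60): {31.82, 44.55} minutes.
The first occurrence is t = 31.82 minutes.
The hands form a 145-degree angle at 31.82 minutes past 1:00.

Final answer: 31.82 minutes past 1:00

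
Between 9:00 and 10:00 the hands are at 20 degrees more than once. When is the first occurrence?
At t minutes past 9:00, the hour hand is at 30 x 9 + 0.5t degrees and the minute hand is at 6t degrees.
The smaller angle between them is 20 degrees when |30H - 5.5t| = 20 or |30H - 5.5t| = 340.
With H = 9, solve 30 x 9 - 5.5t = +/- target for each target:
  t = (30 x 9 - 20) / 5.5 = 45.45
  t = (30 x 9 + 20) / 5.5 = 52.73
  t = (30 x 9 - 340) / 5.5 = -12.73 (outside (0, 60))
  t = (30 x 9 + 340) / 5.5 = 110.91 (outside (0, 60))
Valid solutions in (0, 60): {45.45, 52.73} minutes.
The first occurrence is t = 45.45 minutes.
The hands form a 20-degree angle at 45.45 minutes past 9:00.

Final answer: 45.45 minutes past 9:00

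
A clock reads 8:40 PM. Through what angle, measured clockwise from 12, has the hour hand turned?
The hour hand moves 30 degrees per hour and 0.5 degrees per minute.
At 8:40: (8) x 30 + 40 x 0.5 = 240 + 20 = 260 degrees

Final answer: 260 degrees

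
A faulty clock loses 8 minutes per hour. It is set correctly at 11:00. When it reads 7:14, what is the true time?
For every 60 true minutes, the faulty clock advances 52 minutes, so 1 faulty-clock minute corresponds to 60/52 true minutes.
From 11:00 to 7:14 on the faulty dial is 494 minutes.
True elapsed: 494 x 60/52 = 570 minutes = 9 hours and 30 minutes.
True time: 11:00 + 9 hours and 30 minutes = 8:30.

Final answer: 8:30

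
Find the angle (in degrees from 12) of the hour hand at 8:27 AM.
The hour hand moves 30 degrees per hour and 0.5 degrees per minute.
At 8:27: (8) x 30 + 27 x 0.5 = 240 + 13.5 = 253.5 degrees

Final answer: 253.5 degrees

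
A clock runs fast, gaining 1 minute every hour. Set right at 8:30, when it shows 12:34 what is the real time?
For every 60 true minutes, the faulty clock advances 61 minutes, so 1 faulty-clock minute corresponds to 60/61 true minutes.
From 8:30 to 12:34 on the faulty dial is 244 minutes.
True elapsed: 244 x 60/61 = 240 minutes = 4 hours.
True time: 8:30 + 4 hours = 12:30.

Final answer: 12:30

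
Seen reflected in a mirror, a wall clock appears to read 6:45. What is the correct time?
Reflection across the vertical (12-6) axis maps a hand at angle A degrees to (360 - A) degrees, which sends a reading of T minutes past 12:00 to (720 - T) minutes past 12:00.
Mirror reads 6:45 = 405 minutes past 12:00.
Actual time: (720 - 405) mod 720 = 315 minutes = 5:15.

Final answer: 5:15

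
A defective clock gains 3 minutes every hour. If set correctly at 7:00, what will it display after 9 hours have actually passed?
For every 60 true minutes, the faulty clock advances 60 + 3 = 63 minutes.
True elapsed: 9 hours = 540 minutes.
Faulty clock advances: 540 x 63/60 = 567 minutes (drift: 27 minutes ahead).
Shown time: 7:00 + 567 minutes = 4:27.

Final answer: 4:27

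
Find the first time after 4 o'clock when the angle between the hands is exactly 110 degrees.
At t minutes past 4:00, the hour hand is at 30 x 4 + 0.5t degrees and the minute hand is at 6t degrees.
The smaller angle between them is 110 degrees when |30H - 5.5t| = 110 or |30H - 5.5t| = 250.
With H = 4, solve 30 x 4 - 5.5t = +/- target for each target:
  t = (30 x 4 - 110) / 5.5 = 1.82
  t = (30 x 4 + 110) / 5.5 = 41.82
  t = (30 x 4 - 250) / 5.5 = -23.64 (outside (0, 60))
  t = (30 x 4 + 250) / 5.5 = 67.27 (outside (0, 60))
Valid solutions in (0, 60): {1.82, 41.82} minutes.
The first occurrence is t = 1.82 minutes.
The hands form a 110-degree angle at 1.82 minutes past 4:00.

Final answer: 1.82 minutes past 4:00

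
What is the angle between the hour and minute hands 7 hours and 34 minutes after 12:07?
First find the time 7 hours and 34 minutes after 12:07.
Total minutes: 12 x 60 + 7 + 7 x 60 + 34 = 1181.
1181 mod 720 = 461 minutes = 7:41.
Now compute the angle at 7:41:
Hour hand: 7 x 30 + 41 x 0.5 = 230.5 degrees
Minute hand: 41 x 6 = 246 degrees
Difference: |230.5 - 246| = 15.5 degrees
The angle is 15.5 degrees

Final answer: 15.5 degrees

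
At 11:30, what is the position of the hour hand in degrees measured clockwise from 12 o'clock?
The hour hand moves 30 degrees per hour and 0.5 degrees per minute.
At 11:30: (11) x 30 + 30 x 0.5 = 330 + 15 = 345 degrees

Final answer: 345 degrees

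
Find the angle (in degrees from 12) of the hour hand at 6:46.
The hour hand moves 30 degrees per hour and 0.5 degrees per minute.
At 6:46: (6) x 30 + 46 x 0.5 = 180 + 23 = 203 degrees

Final answer: 203 degrees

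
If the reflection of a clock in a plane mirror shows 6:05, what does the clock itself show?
Reflection across the vertical (12-6) axis maps a hand at angle A degrees to (360 - A) degrees, which sends a reading of T minutes past 12:00 to (720 - T) minutes past 12:00.
Mirror reads 6:05 = 365 minutes past 12:00.
Actual time: (720 - 365) mod 720 = 355 minutes = 5:55.

Final answer: 5:55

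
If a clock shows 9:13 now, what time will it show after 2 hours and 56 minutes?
Starting time: 9:13
Adding 56 minutes to 13 minutes: 13 + 56 = 69 minutes = 1 hour and 9 minutes
Adding 2 hours: 9 + 2 + 1 (carry) = 12
Final time: 12:09

Final answer: 12:09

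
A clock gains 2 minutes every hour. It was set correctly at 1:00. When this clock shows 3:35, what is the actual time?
For every 60 true minutes, the faulty clock advances 62 minutes, so 1 faulty-clock minute corresponds to 60/62 true minutes.
From 1:00 to 3:35 on the faulty dial is 155 minutes.
True elapsed: 155 x 60/62 = 150 minutes = 2 hours and 30 minutes.
True time: 1:00 + 2 hours and 30 minutes = 3:30.

Final answer: 3:30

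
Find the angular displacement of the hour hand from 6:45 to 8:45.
The hour hand moves 0.5 degrees per minute.
Time elapsed: 8:45 - 6:45 = 120 minutes
Angular displacement: 120 x 0.5 = 60 degrees

Final answer: 60 degrees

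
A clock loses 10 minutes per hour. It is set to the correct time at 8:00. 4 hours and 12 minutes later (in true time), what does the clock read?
For every 60 true minutes, the faulty clock advances 60 - 10 = 50 minutes.
True elapsed: 4 hours and 12 minutes = 252 minutes.
Faulty clock advances: 252 x 50/60 = 210 minutes (drift: 42 minutes behind).
Shown time: 8:00 + 210 minutes = 11:30.

Final answer: 11:30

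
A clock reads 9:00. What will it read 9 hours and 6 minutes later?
Starting time: 9:00
Adding 6 minutes to 0 minutes: 0 + 6 = 6 minutes
Adding 9 hours: 9 + 9 = 18 - 12 = 6
Final time: 6:06

Final answer: 6:06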